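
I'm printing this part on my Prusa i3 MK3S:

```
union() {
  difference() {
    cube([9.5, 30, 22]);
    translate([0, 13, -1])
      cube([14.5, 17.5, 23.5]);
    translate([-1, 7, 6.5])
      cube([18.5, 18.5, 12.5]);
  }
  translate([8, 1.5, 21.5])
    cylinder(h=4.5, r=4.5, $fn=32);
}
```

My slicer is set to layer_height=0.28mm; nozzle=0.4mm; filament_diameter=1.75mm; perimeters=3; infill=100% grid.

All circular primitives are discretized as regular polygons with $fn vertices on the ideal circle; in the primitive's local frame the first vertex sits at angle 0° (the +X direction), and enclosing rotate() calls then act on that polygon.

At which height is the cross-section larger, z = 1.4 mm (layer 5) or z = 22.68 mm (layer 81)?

layer 5 (z = 1.4 mm)

Layer 5 (z = 1.4): the cube is present — its section is the full 9.5×30 rectangle (area 285.00 mm²); the cube at (0, 13) (footprint 14.5×17.5) is included at this height (area 253.75 mm²); the cube at (-1, 7) is not intersected at this z (z outside [6.5, 19]); After the difference (first − rest): starting from the 9.5×30 cube (285.00 mm²), the 14.5×17.5 cube at (0, 13) partially overlaps it — only the 161.50 mm² overlap (of its 253.75 mm²) is removed, clipping the outline — area = 123.50 mm²; the cylinder at (8, 1.5) does not reach this height (z outside [21.5, 26]); Combining (union): only that combined region is present, so the union is just that shape — area = 123.50 mm². So its area = 123.50 mm². Layer 81 (z = 22.68): the cube is not intersected at this z (z outside [0, 22]); the cube at (0, 13) is not intersected at this z (z outside [-1, 22.5]); the cube at (-1, 7) is not intersected at this z (z outside [6.5, 19]); Subtracting the remaining from the first: the first operand is absent here, so nothing remains; the cylinder at (8, 1.5): section is a regular 32-gon, circumradius r=4.5 (area = (32/2)·4.500²·sin(360°/32) = 63.21 mm²); Merging all regions: only the r=4.5 cylinder at (8, 1.5) is present, so the union is just that shape — area = 63.21 mm². So its area = 63.21 mm². Layer 5 is larger (123.50 vs 63.21 mm²).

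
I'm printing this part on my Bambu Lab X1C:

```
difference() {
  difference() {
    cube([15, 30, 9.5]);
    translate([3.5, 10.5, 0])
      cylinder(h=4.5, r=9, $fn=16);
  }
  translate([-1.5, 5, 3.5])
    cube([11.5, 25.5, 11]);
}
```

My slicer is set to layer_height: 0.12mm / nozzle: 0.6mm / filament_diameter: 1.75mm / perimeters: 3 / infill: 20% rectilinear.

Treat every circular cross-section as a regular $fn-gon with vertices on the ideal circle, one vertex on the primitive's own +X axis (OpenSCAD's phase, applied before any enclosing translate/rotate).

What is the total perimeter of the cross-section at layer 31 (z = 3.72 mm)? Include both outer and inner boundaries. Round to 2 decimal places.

89.97 mm

At z = 3.72 mm: the cube (footprint 15×30) is included at this height (perimeter 90.00 mm); the r=9 cylinder at (3.5, 10.5) contributes a regular 16-gon of circumradius 9 (perimeter = 2·16·9.000·sin(180°/16) = 56.19 mm); After the difference (first − rest): starting from the 15×30 cube, the r=9 cylinder at (3.5, 10.5) partially overlaps it — only the 184.55 mm² overlap (of its 247.98 mm²) is removed, clipping the outline — boundary = 108.70 mm; the 11.5×25.5 cube at (-1.5, 5) contributes its full rectangle (perimeter 74.00 mm); Subtracting the remaining from the first: starting from the result so far, the 11.5×25.5 cube at (-1.5, 5) partially overlaps it — only the 112.62 mm² overlap (of its 293.25 mm²) is removed, clipping the outline — boundary = 89.97 mm. Overall, the cross-section is a single solid region. Total boundary length (outer) = 89.97 mm.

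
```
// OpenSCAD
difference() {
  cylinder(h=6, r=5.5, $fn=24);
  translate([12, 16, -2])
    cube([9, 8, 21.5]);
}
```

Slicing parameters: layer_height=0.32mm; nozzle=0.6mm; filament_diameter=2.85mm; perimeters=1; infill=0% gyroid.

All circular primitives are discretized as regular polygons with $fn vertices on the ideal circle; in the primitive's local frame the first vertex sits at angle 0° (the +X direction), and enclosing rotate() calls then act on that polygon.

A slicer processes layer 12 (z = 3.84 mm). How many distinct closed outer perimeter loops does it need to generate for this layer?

At z = 3.84 mm: the r=5.5 cylinder gives a regular 24-gon of circumradius 5.5 (constant along its height); the cube at (12, 16) (footprint 9×8) is included at this height; Subtracting the remaining from the first: starting from the r=5.5 cylinder, the 9×8 cube at (12, 16) misses the remaining region (no effect) — 1 connected region. The result has 1 disconnected region.

1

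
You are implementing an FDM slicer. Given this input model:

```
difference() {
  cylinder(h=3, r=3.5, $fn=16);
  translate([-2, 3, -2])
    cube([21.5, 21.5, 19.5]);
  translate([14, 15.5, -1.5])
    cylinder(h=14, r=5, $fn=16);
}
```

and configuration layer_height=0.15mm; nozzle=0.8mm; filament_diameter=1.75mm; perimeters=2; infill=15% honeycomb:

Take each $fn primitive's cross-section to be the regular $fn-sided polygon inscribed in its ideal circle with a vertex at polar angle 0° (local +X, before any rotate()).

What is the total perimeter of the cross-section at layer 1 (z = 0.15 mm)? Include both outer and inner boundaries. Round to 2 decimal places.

At z = 0.15 mm: the r=3.5 cylinder contributes a regular 16-gon of circumradius 3.5 (perimeter = 2·16·3.500·sin(180°/16) = 21.85 mm); the cube at (-2, 3) is present — its section is the full 21.5×21.5 rectangle (perimeter 86.00 mm); the r=5 cylinder at (14, 15.5) contributes a regular 16-gon of circumradius 5 (perimeter = 2·16·5.000·sin(180°/16) = 31.21 mm); Taking the first minus the rest: starting from the r=3.5 cylinder, the 21.5×21.5 cube at (-2, 3) partially overlaps it — only the 1.06 mm² overlap (of its 462.25 mm²) is removed, clipping the outline; the r=5 cylinder at (14, 15.5) misses the remaining region (no effect) — boundary = 21.66 mm. Overall, the cross-section is a single solid region. Total boundary length (outer) = 21.66 mm.

21.66 mm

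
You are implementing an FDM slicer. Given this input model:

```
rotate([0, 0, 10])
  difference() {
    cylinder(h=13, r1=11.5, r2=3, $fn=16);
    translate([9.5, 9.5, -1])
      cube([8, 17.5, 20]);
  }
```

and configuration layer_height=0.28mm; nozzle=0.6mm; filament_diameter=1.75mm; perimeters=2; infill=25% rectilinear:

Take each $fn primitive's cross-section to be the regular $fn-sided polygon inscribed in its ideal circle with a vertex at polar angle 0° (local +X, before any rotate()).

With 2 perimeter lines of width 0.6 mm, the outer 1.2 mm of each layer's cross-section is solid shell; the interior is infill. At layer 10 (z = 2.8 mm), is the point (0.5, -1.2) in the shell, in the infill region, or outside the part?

infill

At z = 2.8 mm: the cone: at t=0.215 of its height the radius interpolates to r₁+(r₂−r₁)t = 9.669, giving a regular 16-gon of that circumradius; the cube at (9.5, 9.5) is present — its section is the full 8×17.5 rectangle; Taking the first minus the rest: starting from the cone, the 8×17.5 cube at (9.5, 9.5) misses the remaining region (no effect) — 1 connected region; (whole slice rotated 10° about Z — lengths, areas and connectivity unchanged). Overall, the cross-section is a single solid region. Undo the 10° rotation: the query point maps to (0.284, -1.269) in the un-rotated model frame. The nearest boundary edge runs (3.70, -8.93)→(-0.00, -9.67); distance from the point to it = 8.18 mm. The point is inside the cross-section and 8.18 mm from the nearest boundary — more than the 1.2 mm shell width (2 × 0.6), so it's in the infill interior.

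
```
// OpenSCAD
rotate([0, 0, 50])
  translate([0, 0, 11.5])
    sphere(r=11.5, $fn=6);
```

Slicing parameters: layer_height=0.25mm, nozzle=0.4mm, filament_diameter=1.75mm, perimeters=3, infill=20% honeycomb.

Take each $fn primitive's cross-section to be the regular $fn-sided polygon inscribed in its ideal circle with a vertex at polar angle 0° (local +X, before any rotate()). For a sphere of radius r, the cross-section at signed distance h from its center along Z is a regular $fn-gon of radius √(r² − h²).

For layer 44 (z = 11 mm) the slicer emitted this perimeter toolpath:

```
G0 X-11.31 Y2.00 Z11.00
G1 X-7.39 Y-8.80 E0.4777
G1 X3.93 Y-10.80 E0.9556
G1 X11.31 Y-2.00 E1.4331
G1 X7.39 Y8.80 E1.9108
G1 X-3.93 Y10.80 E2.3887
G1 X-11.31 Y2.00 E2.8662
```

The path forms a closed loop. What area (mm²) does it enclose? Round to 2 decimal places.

342.99 mm²

Apply the shoelace formula to the sequence of (X, Y) vertices; enclosed area = 342.99 mm².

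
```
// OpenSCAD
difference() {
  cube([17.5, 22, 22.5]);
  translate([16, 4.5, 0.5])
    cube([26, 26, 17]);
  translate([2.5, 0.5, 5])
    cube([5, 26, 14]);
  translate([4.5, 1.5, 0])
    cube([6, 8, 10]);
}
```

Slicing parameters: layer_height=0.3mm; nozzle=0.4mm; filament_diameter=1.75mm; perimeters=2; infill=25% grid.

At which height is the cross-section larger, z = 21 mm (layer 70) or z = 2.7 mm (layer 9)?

Layer 70 (z = 21): the cube is present — its section is the full 17.5×22 rectangle (area 385.00 mm²); the cube at (16, 4.5) does not reach this height (z outside [0.5, 17.5]); the cube at (2.5, 0.5) does not reach this height (z outside [5, 19]); the cube at (4.5, 1.5) is not intersected at this z (z outside [0, 10]); After the difference (first − rest): none of the subtracted shapes is present at this height, so the 17.5×22 cube is unchanged — area = 385.00 mm². So its area = 385.00 mm². Layer 9 (z = 2.7): the cube (footprint 17.5×22) is included at this height (area 385.00 mm²); the cube at (16, 4.5) (footprint 26×26) is included at this height (area 676.00 mm²); the cube at (2.5, 0.5) does not reach this height (z outside [5, 19]); the cube at (4.5, 1.5) (footprint 6×8) is included at this height (area 48.00 mm²); After the difference (first − rest): starting from the 17.5×22 cube (385.00 mm²), the 26×26 cube at (16, 4.5) partially overlaps it — only the 26.25 mm² overlap (of its 676.00 mm²) is removed, clipping the outline; the 6×8 cube at (4.5, 1.5) lies wholly inside it (removes its full 48.00 mm² and its 28.00 mm outline becomes a hole wall) — area = 310.75 mm². So its area = 310.75 mm². Layer 70 is larger (385.00 vs 310.75 mm²).

layer 70 (z = 21 mm)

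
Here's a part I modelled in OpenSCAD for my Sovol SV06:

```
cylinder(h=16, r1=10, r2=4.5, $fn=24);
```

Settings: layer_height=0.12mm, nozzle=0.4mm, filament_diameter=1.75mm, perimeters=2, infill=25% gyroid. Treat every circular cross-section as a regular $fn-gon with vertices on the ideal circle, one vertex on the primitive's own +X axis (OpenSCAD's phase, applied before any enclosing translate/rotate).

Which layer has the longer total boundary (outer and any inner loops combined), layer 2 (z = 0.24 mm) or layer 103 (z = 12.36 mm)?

layer 2 (z = 0.24 mm)

Layer 2 (z = 0.24): the cone (r1=10→r2=4.5) has section circumradius 9.918 here — a regular 24-gon (perimeter = 2·24·9.918·sin(180°/24) = 62.14 mm). So its perimeter = 62.14 mm. Layer 103 (z = 12.36): the cone: at t=0.772 of its height the radius interpolates to r₁+(r₂−r₁)t = 5.751, giving a regular 24-gon of that circumradius (perimeter = 2·24·5.751·sin(180°/24) = 36.03 mm). So its perimeter = 36.03 mm. Layer 2 is larger (62.14 vs 36.03 mm).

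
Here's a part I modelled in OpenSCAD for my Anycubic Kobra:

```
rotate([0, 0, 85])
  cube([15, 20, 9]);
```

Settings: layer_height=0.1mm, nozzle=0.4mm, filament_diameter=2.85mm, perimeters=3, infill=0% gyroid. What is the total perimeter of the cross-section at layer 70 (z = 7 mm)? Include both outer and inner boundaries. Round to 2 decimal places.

At z = 7 mm: the 15×20 cube contributes its full rectangle (perimeter 70.00 mm); (whole slice rotated 85° about Z — lengths, areas and connectivity unchanged). Overall, the cross-section is a single solid region. Total boundary length (outer) = 70.00 mm.

70.00 mm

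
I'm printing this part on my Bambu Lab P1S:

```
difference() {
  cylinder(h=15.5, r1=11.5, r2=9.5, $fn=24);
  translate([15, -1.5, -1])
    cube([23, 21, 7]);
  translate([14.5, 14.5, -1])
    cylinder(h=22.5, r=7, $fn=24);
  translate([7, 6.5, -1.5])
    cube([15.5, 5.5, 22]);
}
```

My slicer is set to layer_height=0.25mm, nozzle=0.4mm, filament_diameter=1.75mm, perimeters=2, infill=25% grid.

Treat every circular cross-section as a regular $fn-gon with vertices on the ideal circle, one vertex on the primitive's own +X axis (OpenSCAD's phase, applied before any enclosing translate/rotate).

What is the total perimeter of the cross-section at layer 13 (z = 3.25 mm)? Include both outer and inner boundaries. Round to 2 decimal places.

70.52 mm

At z = 3.25 mm: the cone: at t=0.210 of its height the radius interpolates to r₁+(r₂−r₁)t = 11.081, giving a regular 24-gon of that circumradius (perimeter = 2·24·11.081·sin(180°/24) = 69.42 mm); the 23×21 cube at (15, -1.5) contributes its full rectangle (perimeter 88.00 mm); the cylinder at (14.5, 14.5): section is a regular 24-gon, circumradius r=7 (perimeter = 2·24·7.000·sin(180°/24) = 43.86 mm); the cube at (7, 6.5) (footprint 15.5×5.5) is included at this height (perimeter 42.00 mm); Taking the first minus the rest: starting from the cone, the 23×21 cube at (15, -1.5) misses the remaining region (no effect); the r=7 cylinder at (14.5, 14.5) misses the remaining region (no effect); the 15.5×5.5 cube at (7, 6.5) partially overlaps it — only the 2.07 mm² overlap (of its 85.25 mm²) is removed, clipping the outline — boundary = 70.52 mm. Overall, the cross-section is a single solid region. Total boundary length (outer) = 70.52 mm.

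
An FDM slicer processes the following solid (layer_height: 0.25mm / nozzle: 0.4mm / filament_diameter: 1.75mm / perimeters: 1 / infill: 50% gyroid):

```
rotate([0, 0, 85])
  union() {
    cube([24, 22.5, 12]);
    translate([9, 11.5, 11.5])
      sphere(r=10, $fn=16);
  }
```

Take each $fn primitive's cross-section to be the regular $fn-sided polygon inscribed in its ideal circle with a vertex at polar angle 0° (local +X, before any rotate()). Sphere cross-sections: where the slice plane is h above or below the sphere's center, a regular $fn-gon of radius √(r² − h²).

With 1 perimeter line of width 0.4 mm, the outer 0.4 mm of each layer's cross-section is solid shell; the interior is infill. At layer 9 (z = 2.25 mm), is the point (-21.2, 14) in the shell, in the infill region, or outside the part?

shell

At z = 2.25 mm: the cube is present — its section is the full 24×22.5 rectangle; the sphere at (9, 11.5): section is a regular 16-gon, circumradius = √(r²−h²) = √(10²−9.25²) = 3.800; Taking the union: the r=10 sphere at (9, 11.5) lies entirely inside the 24×22.5 cube, so the union is just the 24×22.5 cube — 1 connected region; (whole slice rotated 85° about Z — lengths, areas and connectivity unchanged). Overall, the cross-section is a single solid region. Undo the 85° rotation: the query point maps to (12.099, 22.340) in the un-rotated model frame. The nearest boundary edge runs (0.00, 22.50)→(24.00, 22.50); distance from the point to it = 0.16 mm. The point is inside the cross-section, 0.16 mm from the nearest boundary — within the 0.4 mm shell band (1 × 0.4).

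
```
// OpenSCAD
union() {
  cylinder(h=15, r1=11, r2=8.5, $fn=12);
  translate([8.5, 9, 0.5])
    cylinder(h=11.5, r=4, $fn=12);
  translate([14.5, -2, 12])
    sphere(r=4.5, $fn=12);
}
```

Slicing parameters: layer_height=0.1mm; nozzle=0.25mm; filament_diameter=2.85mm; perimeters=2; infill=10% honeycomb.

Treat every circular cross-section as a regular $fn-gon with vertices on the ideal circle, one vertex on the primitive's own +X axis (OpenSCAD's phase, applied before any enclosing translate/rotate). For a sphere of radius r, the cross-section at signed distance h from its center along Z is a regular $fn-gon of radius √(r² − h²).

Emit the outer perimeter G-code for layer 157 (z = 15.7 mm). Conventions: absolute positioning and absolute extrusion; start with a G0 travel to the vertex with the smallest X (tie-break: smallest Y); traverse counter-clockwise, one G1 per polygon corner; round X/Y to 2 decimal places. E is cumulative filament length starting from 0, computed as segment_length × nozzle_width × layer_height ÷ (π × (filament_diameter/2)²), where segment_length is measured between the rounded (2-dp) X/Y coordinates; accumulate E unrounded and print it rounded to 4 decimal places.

At z = 15.7 mm: the cone does not reach this height (z outside [0, 15]); the cylinder at (8.5, 9) does not reach this height (z outside [0.5, 12]); the sphere at (14.5, -2): section is a regular 12-gon, circumradius = √(r²−h²) = √(4.5²−3.7²) = 2.561; Combining (union): only the r=4.5 sphere at (14.5, -2) is present, so the union is just that shape — 1 connected region. The outline is a single polygon with 12 vertices. Extrusion per mm of travel: 0.25 × 0.1 / (π × 1.425²) = 0.003919. Accumulating E over each segment gives final E = 0.0624.

G0 X11.94 Y-2.00 Z15.70
G1 X12.28 Y-3.28 E0.0052
G1 X13.22 Y-4.22 E0.0104
G1 X14.50 Y-4.56 E0.0156
G1 X15.78 Y-4.22 E0.0208
G1 X16.72 Y-3.28 E0.0260
G1 X17.06 Y-2.00 E0.0312
G1 X16.72 Y-0.72 E0.0364
G1 X15.78 Y0.22 E0.0416
G1 X14.50 Y0.56 E0.0468
G1 X13.22 Y0.22 E0.0520
G1 X12.28 Y-0.72 E0.0572
G1 X11.94 Y-2.00 E0.0624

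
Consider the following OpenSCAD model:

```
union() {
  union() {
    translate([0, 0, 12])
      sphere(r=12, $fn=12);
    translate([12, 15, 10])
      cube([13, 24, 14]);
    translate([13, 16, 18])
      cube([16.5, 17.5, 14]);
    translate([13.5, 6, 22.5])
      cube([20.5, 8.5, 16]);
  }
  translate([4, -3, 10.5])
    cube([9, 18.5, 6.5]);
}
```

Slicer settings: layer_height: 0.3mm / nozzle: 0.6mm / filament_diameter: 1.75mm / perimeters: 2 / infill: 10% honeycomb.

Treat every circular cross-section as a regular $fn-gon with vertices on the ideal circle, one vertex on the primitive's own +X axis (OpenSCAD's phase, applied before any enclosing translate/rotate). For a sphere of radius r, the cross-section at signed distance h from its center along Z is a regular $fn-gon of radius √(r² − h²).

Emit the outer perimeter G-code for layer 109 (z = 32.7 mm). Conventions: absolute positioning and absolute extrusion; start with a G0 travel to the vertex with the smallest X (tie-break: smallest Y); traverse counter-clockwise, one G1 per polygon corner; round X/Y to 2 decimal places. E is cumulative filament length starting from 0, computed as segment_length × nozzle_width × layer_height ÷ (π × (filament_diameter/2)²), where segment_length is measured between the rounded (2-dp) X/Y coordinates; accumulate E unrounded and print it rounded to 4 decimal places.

G0 X13.50 Y6.00 Z32.70
G1 X34.00 Y6.00 E1.5341
G1 X34.00 Y14.50 E2.1702
G1 X13.50 Y14.50 E3.7043
G1 X13.50 Y6.00 E4.3404

At z = 32.7 mm: the sphere is not intersected at this z (|z−center|=20.700 > r=12); the cube at (12, 15) does not reach this height (z outside [10, 24]); the cube at (13, 16) does not reach this height (z outside [18, 32]); the cube at (13.5, 6) is present — its section is the full 20.5×8.5 rectangle; Taking the union: only the 20.5×8.5 cube at (13.5, 6) is present, so the union is just that shape — 1 connected region; the cube at (4, -3) does not reach this height (z outside [10.5, 17]); Merging all regions: only that combined region is present, so the union is just that shape — 1 connected region. The outline is a single polygon with 4 vertices. Extrusion per mm of travel: 0.6 × 0.3 / (π × 0.875²) = 0.074835. Accumulating E over each segment gives final E = 4.3404.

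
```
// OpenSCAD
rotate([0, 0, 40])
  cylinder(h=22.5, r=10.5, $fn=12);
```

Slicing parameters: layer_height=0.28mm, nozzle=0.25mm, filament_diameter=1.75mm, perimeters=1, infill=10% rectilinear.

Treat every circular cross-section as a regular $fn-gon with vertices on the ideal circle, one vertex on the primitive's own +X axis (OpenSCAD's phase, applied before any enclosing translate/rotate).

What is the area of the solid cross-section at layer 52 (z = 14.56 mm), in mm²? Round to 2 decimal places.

At z = 14.56 mm: the r=10.5 cylinder contributes a regular 12-gon of circumradius 10.5 (area = (12/2)·10.500²·sin(360°/12) = 330.75 mm²); (rotated 40° about Z; rotation is an isometry so areas/perimeters/island counts are preserved). Overall, the cross-section is a single solid region. Net area = 330.75 mm².

330.75 mm²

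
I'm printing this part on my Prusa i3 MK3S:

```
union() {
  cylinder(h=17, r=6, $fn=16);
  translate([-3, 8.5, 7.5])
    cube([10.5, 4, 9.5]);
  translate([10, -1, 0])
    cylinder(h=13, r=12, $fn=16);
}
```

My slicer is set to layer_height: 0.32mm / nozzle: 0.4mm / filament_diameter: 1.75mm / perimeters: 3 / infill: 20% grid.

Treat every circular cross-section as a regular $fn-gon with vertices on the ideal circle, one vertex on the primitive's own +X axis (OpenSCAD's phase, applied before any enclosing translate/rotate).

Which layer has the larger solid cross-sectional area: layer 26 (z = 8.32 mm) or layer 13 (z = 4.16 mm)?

Layer 26 (z = 8.32): the r=6 cylinder contributes a regular 16-gon of circumradius 6 (area = (16/2)·6.000²·sin(360°/16) = 110.21 mm²); the 10.5×4 cube at (-3, 8.5) contributes its full rectangle (area 42.00 mm²); the r=12 cylinder at (10, -1) contributes a regular 16-gon of circumradius 12 (area = (16/2)·12.000²·sin(360°/16) = 440.85 mm²); Merging all regions: the regions partially overlap — summed areas 593.06 mm² minus the doubly-counted overlap 75.93 mm² gives 517.13 mm² — area = 517.13 mm². So its area = 517.13 mm². Layer 13 (z = 4.16): the r=6 cylinder gives a regular 16-gon of circumradius 6 (constant along its height) (area = (16/2)·6.000²·sin(360°/16) = 110.21 mm²); the cube at (-3, 8.5) is not intersected at this z (z outside [7.5, 17]); the cylinder at (10, -1): section is a regular 16-gon, circumradius r=12 (area = (16/2)·12.000²·sin(360°/16) = 440.85 mm²); Taking the union: the regions partially overlap — summed areas 551.06 mm² minus the doubly-counted overlap 70.30 mm² gives 480.77 mm² — area = 480.77 mm². So its area = 480.77 mm². Layer 26 is larger (517.13 vs 480.77 mm²).

layer 26 (z = 8.32 mm)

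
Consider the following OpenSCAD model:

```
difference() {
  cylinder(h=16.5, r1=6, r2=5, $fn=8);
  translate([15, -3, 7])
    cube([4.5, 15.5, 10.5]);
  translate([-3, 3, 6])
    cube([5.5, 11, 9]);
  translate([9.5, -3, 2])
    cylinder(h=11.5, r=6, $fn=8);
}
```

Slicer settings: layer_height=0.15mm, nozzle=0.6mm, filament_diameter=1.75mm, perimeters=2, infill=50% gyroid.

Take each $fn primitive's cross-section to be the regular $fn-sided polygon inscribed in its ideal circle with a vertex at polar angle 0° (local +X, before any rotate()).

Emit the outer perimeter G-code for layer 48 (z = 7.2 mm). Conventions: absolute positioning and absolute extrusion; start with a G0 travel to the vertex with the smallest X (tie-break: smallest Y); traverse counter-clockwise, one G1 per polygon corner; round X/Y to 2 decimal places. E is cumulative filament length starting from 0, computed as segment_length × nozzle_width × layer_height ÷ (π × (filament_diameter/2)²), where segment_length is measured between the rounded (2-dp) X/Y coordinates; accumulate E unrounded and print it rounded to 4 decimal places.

G0 X-5.56 Y0.00 Z7.20
G1 X-3.93 Y-3.93 E0.1592
G1 X0.00 Y-5.56 E0.3184
G1 X3.89 Y-3.95 E0.4759
G1 X3.50 Y-3.00 E0.5144
G1 X5.15 Y0.99 E0.6759
G1 X3.93 Y3.93 E0.7950
G1 X2.50 Y4.53 E0.8530
G1 X2.50 Y3.00 E0.9103
G1 X-3.00 Y3.00 E1.1161
G1 X-3.00 Y4.32 E1.1655
G1 X-3.93 Y3.93 E1.2032
G1 X-5.56 Y0.00 E1.3624

At z = 7.2 mm: the cone (r1=6→r2=5) has section circumradius 5.564 here — a regular 8-gon; the cube at (15, -3) is present — its section is the full 4.5×15.5 rectangle; the cube at (-3, 3) is present — its section is the full 5.5×11 rectangle; the r=6 cylinder at (9.5, -3) gives a regular 8-gon of circumradius 6 (constant along its height); Taking the first minus the rest: starting from the cone, the 4.5×15.5 cube at (15, -3) misses the remaining region (no effect); the 5.5×11 cube at (-3, 3) partially overlaps it — only the 10.94 mm² overlap (of its 60.50 mm²) is removed, clipping the outline; the r=6 cylinder at (9.5, -3) partially overlaps it — only the 3.28 mm² overlap (of its 101.82 mm²) is removed, clipping the outline — 1 connected region. The outline is a single polygon with 12 vertices. Extrusion per mm of travel: 0.6 × 0.15 / (π × 0.875²) = 0.037418. Accumulating E over each segment gives final E = 1.3624.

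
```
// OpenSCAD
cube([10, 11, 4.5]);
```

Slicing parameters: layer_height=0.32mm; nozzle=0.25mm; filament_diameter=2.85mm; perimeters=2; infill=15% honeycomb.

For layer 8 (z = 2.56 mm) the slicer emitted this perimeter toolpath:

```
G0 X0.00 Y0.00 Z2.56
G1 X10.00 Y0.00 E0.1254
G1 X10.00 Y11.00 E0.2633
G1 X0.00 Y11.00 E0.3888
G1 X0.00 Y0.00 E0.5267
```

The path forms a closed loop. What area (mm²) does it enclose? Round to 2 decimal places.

Apply the shoelace formula to the sequence of (X, Y) vertices; enclosed area = 110.00 mm².

110.00 mm²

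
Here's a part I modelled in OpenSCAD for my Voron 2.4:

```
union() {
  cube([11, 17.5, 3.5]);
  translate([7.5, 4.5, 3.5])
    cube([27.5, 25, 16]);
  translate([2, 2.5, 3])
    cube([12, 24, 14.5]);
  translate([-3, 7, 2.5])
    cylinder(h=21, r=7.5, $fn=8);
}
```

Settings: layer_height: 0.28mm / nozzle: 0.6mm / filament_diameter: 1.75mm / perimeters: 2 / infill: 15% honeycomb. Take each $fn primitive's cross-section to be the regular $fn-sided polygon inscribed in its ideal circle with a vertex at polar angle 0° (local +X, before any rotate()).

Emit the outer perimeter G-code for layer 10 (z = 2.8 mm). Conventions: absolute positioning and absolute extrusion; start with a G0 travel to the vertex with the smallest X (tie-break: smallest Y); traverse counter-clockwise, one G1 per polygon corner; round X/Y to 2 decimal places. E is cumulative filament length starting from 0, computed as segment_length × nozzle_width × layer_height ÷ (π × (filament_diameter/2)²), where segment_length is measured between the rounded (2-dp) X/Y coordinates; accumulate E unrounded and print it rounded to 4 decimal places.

G0 X-10.50 Y7.00 Z2.80
G1 X-8.30 Y1.70 E0.4008
G1 X-3.00 Y-0.50 E0.8016
G1 X0.00 Y0.74 E1.0284
G1 X0.00 Y0.00 E1.0800
G1 X11.00 Y0.00 E1.8483
G1 X11.00 Y17.50 E3.0707
G1 X0.00 Y17.50 E3.8390
G1 X0.00 Y13.26 E4.1351
G1 X-3.00 Y14.50 E4.3618
G1 X-8.30 Y12.30 E4.7627
G1 X-10.50 Y7.00 E5.1635

At z = 2.8 mm: the 11×17.5 cube contributes its full rectangle; the cube at (7.5, 4.5) does not reach this height (z outside [3.5, 19.5]); the cube at (2, 2.5) does not reach this height (z outside [3, 17.5]); the r=7.5 cylinder at (-3, 7) contributes a regular 8-gon of circumradius 7.5; Merging all regions: the regions partially overlap (shared area 38.28 mm²), so overlapping operands fuse into one piece — 1 connected region. The outline is a single polygon with 11 vertices. Extrusion per mm of travel: 0.6 × 0.28 / (π × 0.875²) = 0.069846. Accumulating E over each segment gives final E = 5.1635.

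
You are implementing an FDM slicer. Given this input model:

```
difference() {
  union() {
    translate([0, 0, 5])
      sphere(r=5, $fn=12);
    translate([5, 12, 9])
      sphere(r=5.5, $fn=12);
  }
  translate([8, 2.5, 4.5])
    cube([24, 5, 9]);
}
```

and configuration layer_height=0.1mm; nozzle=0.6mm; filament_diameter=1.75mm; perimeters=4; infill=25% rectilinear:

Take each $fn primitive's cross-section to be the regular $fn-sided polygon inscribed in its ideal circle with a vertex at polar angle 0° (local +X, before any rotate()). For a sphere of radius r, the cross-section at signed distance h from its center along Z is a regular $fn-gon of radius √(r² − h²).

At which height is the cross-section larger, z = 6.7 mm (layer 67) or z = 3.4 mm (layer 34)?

layer 67 (z = 6.7 mm)

Layer 67 (z = 6.7): the sphere: section is a regular 12-gon, circumradius = √(r²−h²) = √(5²−1.7²) = 4.702 (area = (12/2)·4.702²·sin(360°/12) = 66.33 mm²); the r=5.5 sphere at (5, 12) slices to a regular 12-gon of circumradius 4.996 (√(r²−h²) with h=2.3 from center) (area = (12/2)·4.996²·sin(360°/12) = 74.88 mm²); Combining (union): the 2 present regions are separate (no shared area or edge), so areas and boundary lengths simply add and each stays a separate island — area = 141.21 mm²; the cube at (8, 2.5) (footprint 24×5) is included at this height (area 120.00 mm²); After the difference (first − rest): starting from that combined region (141.21 mm²), the 24×5 cube at (8, 2.5) misses the remaining region (no effect) — area = 141.21 mm². So its area = 141.21 mm². Layer 34 (z = 3.4): the r=5 sphere slices to a regular 12-gon of circumradius 4.737 (√(r²−h²) with h=1.6 from center) (area = (12/2)·4.737²·sin(360°/12) = 67.32 mm²); the sphere at (5, 12) is not intersected at this z (|z−center|=5.600 > r=5.5); Merging all regions: only the r=5 sphere is present, so the union is just that shape — area = 67.32 mm²; the cube at (8, 2.5) does not reach this height (z outside [4.5, 13.5]); Subtracting the remaining from the first: none of the subtracted shapes is present at this height, so the result so far is unchanged — area = 67.32 mm². So its area = 67.32 mm². Layer 67 is larger (141.21 vs 67.32 mm²).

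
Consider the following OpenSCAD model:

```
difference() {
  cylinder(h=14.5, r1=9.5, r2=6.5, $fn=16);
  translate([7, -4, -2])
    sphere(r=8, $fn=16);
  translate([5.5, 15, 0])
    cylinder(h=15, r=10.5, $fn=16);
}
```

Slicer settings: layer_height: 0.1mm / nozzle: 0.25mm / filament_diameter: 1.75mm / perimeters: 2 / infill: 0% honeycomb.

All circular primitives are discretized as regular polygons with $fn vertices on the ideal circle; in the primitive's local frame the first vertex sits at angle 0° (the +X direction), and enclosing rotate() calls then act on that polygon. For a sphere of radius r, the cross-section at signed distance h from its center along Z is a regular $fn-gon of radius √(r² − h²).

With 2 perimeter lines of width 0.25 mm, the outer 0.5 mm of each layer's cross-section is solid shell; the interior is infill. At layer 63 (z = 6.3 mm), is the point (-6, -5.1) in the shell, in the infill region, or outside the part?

At z = 6.3 mm: the cone (r1=9.5→r2=6.5) has section circumradius 8.197 here — a regular 16-gon; the sphere at (7, -4) is not intersected at this z (|z−center|=8.300 > r=8); the r=10.5 cylinder at (5.5, 15) gives a regular 16-gon of circumradius 10.5 (constant along its height); After the difference (first − rest): starting from the cone, the r=10.5 cylinder at (5.5, 15) partially overlaps it — only the 15.42 mm² overlap (of its 337.53 mm²) is removed, clipping the outline — 1 connected region. Overall, the cross-section is a single solid region. The nearest boundary edge runs (-5.80, -5.80)→(-7.57, -3.14); distance from the point to it = 0.22 mm. The point is inside the cross-section, 0.22 mm from the nearest boundary — within the 0.5 mm shell band (2 × 0.25).

shell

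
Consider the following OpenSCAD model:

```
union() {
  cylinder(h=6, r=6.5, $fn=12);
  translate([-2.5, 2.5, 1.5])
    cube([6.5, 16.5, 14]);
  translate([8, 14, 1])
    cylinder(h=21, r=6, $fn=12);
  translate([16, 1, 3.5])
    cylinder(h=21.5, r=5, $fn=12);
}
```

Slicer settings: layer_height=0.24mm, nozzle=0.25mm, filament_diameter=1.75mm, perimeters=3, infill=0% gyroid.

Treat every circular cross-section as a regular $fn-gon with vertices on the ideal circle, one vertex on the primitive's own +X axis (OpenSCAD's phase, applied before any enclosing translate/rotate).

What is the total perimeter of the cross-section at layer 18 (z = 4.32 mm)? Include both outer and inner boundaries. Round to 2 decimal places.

117.49 mm

At z = 4.32 mm: the cylinder: section is a regular 12-gon, circumradius r=6.5 (perimeter = 2·12·6.500·sin(180°/12) = 40.38 mm); the cube at (-2.5, 2.5) (footprint 6.5×16.5) is included at this height (perimeter 46.00 mm); the r=6 cylinder at (8, 14) gives a regular 12-gon of circumradius 6 (constant along its height) (perimeter = 2·12·6.000·sin(180°/12) = 37.27 mm); the r=5 cylinder at (16, 1) contributes a regular 12-gon of circumradius 5 (perimeter = 2·12·5.000·sin(180°/12) = 31.06 mm); Combining (union): the regions partially overlap (shared area 33.83 mm²), so the edge portions inside another operand are dropped and the merged outline is re-measured after clipping — boundary = 117.49 mm. Overall, the cross-section has 2 separate islands. Total boundary length (outer) = 117.49 mm.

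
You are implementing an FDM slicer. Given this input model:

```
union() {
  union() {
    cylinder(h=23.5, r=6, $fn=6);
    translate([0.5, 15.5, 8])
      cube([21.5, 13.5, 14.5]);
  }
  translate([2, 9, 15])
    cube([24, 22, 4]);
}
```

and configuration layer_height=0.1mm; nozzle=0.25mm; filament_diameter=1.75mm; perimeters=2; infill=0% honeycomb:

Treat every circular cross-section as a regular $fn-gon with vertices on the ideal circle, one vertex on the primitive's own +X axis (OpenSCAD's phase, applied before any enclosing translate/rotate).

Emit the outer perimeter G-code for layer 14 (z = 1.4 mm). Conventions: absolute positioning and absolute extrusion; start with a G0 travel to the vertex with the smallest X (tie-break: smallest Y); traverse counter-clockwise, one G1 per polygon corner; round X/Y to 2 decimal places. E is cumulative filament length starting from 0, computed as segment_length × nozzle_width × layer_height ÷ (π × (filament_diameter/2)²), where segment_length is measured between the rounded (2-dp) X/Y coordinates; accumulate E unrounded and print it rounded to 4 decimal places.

G0 X-6.00 Y0.00 Z1.40
G1 X-3.00 Y-5.20 E0.0624
G1 X3.00 Y-5.20 E0.1248
G1 X6.00 Y0.00 E0.1872
G1 X3.00 Y5.20 E0.2496
G1 X-3.00 Y5.20 E0.3119
G1 X-6.00 Y0.00 E0.3743

At z = 1.4 mm: the cylinder: section is a regular 6-gon, circumradius r=6; the cube at (0.5, 15.5) is not intersected at this z (z outside [8, 22.5]); Merging all regions: only the r=6 cylinder is present, so the union is just that shape — 1 connected region; the cube at (2, 9) is absent (z outside [15, 19]); Combining (union): only the result so far is present, so the union is just that shape — 1 connected region. The outline is a single polygon with 6 vertices. Extrusion per mm of travel: 0.25 × 0.1 / (π × 0.875²) = 0.010394. Accumulating E over each segment gives final E = 0.3743.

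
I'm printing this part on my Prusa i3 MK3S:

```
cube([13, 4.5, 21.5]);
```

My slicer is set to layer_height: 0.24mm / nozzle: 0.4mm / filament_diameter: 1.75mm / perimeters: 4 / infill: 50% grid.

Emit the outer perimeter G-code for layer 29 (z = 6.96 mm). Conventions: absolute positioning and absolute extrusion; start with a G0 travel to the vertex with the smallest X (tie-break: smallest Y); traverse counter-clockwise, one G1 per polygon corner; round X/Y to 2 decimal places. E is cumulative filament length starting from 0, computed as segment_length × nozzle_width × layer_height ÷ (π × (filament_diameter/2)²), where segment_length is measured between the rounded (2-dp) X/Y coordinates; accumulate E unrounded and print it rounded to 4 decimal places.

G0 X0.00 Y0.00 Z6.96
G1 X13.00 Y0.00 E0.5189
G1 X13.00 Y4.50 E0.6985
G1 X0.00 Y4.50 E1.2173
G1 X0.00 Y0.00 E1.3969

At z = 6.96 mm: the 13×4.5 cube contributes its full rectangle. The outline is a single polygon with 4 vertices. Extrusion per mm of travel: 0.4 × 0.24 / (π × 0.875²) = 0.039912. Accumulating E over each segment gives final E = 1.3969.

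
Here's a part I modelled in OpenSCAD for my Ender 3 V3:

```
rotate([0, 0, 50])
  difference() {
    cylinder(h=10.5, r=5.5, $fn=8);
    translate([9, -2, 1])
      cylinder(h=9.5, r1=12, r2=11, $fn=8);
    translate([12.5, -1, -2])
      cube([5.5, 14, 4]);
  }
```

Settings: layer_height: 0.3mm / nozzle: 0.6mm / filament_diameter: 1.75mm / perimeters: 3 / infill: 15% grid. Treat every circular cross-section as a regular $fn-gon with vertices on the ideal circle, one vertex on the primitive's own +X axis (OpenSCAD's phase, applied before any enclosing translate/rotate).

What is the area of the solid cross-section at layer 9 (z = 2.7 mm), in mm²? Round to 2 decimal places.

26.39 mm²

At z = 2.7 mm: the r=5.5 cylinder gives a regular 8-gon of circumradius 5.5 (constant along its height) (area = (8/2)·5.500²·sin(360°/8) = 85.56 mm²); the cone at (9, -2): at t=0.179 of its height the radius interpolates to r₁+(r₂−r₁)t = 11.821, giving a regular 8-gon of that circumradius (area = (8/2)·11.821²·sin(360°/8) = 395.24 mm²); the cube at (12.5, -1) is absent (z outside [-2, 2]); Subtracting the remaining from the first: starting from the r=5.5 cylinder (85.56 mm²), the cone at (9, -2) partially overlaps it — only the 59.17 mm² overlap (of its 395.24 mm²) is removed, clipping the outline — area = 26.39 mm²; (rotated 50° about Z; rotation is an isometry so areas/perimeters/island counts are preserved). Overall, the cross-section is a single solid region. Net area = 26.39 mm².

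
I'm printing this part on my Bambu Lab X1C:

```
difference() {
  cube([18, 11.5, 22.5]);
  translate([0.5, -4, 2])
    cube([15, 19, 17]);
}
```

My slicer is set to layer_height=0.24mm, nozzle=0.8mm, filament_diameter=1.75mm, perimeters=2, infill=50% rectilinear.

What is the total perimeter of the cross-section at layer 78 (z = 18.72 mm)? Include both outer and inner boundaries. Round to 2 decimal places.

52.00 mm

At z = 18.72 mm: the cube is present — its section is the full 18×11.5 rectangle (perimeter 59.00 mm); the 15×19 cube at (0.5, -4) contributes its full rectangle (perimeter 68.00 mm); After the difference (first − rest): starting from the 18×11.5 cube, the 15×19 cube at (0.5, -4) partially overlaps it — only the 172.50 mm² overlap (of its 285.00 mm²) is removed, clipping the outline — boundary = 52.00 mm. Overall, the cross-section has 2 separate islands. Total boundary length (outer) = 52.00 mm.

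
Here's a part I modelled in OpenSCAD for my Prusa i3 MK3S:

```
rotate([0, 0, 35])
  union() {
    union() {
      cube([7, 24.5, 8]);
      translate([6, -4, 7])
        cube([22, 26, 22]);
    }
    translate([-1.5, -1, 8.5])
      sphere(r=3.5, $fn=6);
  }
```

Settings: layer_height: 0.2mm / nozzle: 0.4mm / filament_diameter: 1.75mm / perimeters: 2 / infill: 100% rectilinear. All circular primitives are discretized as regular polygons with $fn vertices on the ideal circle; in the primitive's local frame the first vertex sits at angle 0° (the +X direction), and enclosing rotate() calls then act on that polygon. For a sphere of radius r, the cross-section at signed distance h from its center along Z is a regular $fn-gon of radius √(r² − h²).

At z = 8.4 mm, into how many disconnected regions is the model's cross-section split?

At z = 8.4 mm: the cube does not reach this height (z outside [0, 8]); the 22×26 cube at (6, -4) contributes its full rectangle; Taking the union: only the 22×26 cube at (6, -4) is present, so the union is just that shape — 1 connected region; the r=3.5 sphere at (-1.5, -1) contributes a regular 6-gon of circumradius √(3.5²−0.1²) = 3.499; Merging all regions: the 2 present regions are separate (no shared area or edge), so areas and boundary lengths simply add and each stays a separate island — 2 connected regions; (whole slice rotated 35° about Z — lengths, areas and connectivity unchanged). The result has 2 disconnected regions.

2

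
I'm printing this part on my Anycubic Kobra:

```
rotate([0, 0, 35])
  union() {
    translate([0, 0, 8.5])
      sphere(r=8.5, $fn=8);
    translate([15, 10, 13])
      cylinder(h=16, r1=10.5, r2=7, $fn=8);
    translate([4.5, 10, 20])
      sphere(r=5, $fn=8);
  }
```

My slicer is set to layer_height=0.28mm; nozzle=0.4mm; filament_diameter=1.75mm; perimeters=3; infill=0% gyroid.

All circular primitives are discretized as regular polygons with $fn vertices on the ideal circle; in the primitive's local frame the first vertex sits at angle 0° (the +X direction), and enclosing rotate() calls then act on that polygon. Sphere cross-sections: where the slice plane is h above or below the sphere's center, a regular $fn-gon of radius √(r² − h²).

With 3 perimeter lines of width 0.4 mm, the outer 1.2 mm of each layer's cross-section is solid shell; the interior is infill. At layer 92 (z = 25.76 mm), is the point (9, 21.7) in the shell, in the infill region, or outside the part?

infill

At z = 25.76 mm: the sphere is not intersected at this z (|z−center|=17.260 > r=8.5); the cone at (15, 10) contributes a regular 8-gon of circumradius 7.709 (interpolated between r1=10.5 and r2=7 at t=0.798); the sphere at (4.5, 10) is absent (|z−center|=5.760 > r=5); Taking the union: only the cone at (15, 10) is present, so the union is just that shape — 1 connected region; (whole slice rotated 35° about Z — lengths, areas and connectivity unchanged). Overall, the cross-section is a single solid region. Undo the 35° rotation: the query point maps to (19.819, 12.613) in the un-rotated model frame. The nearest boundary edge runs (22.71, 10.00)→(20.45, 15.45); distance from the point to it = 1.67 mm. The point is inside the cross-section and 1.67 mm from the nearest boundary — more than the 1.2 mm shell width (3 × 0.4), so it's in the infill interior.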